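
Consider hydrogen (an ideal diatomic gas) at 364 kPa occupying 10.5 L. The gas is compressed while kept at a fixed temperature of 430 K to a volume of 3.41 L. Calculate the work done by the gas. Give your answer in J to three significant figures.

Isothermal: W = nRT ln(V₂/V₁) = P₁V₁ ln(V₂/V₁).
P₁V₁ = (364 kPa)(10.5 L) = 3822 J.
W = 3822 × ln(3.41/10.5) = 3822 × -1.125
W_by_gas = -4298 J.

W ≈ -4300 J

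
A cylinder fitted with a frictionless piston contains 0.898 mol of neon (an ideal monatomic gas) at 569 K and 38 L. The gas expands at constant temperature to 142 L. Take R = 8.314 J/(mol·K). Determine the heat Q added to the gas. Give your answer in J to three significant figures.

Q ≈ 5600 J

Isothermal ⇒ ΔU = 0, so Q = W = nRT ln(V₂/V₁).
Q = (0.898)(8.314)(569) ln(142/38) = 4248 × 1.318 = 5600 J.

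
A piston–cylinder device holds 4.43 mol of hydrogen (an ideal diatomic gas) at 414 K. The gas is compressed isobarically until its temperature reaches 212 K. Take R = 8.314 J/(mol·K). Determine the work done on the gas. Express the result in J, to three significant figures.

W ≈ 7440 J

Isobaric: W = P ΔV = nR ΔT.
W = (4.43)(8.314)(212 − 414) = -7440 J.
Work on gas = −W_by = 7440 J.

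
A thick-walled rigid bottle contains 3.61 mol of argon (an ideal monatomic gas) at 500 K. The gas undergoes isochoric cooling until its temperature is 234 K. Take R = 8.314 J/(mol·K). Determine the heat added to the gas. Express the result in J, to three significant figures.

Constant volume ⇒ W = 0, so Q = ΔU = nCᵥΔT with Cᵥ = 3R/2 = 12.47 J/(mol·K).
ΔU = (3.61)(12.47)(234 − 500) = -11975 J.

Q ≈ -12000 J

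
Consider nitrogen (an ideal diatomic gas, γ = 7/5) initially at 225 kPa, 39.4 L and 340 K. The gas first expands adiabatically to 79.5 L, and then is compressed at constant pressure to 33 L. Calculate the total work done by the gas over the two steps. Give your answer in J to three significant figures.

W_total ≈ 1510 J

Step 1 (adiabatic): W = (P₁V₁ − P₂V₂)/(γ−1) = (8865 − 6695)/0.4 = 5426 J.
After step 1: P = 84.21 kPa, V = 79.5 L, T = 256.8 K.
Step 2 (isobaric): W = PΔV = (84.21 kPa)(33 − 79.5 L) = -3916 J.
W_total = 5426 − 3916 = 1510 J.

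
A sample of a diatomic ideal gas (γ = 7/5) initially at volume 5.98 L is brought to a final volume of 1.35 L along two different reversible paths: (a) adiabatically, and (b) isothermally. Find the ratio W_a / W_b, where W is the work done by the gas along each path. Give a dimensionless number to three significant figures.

Path (a) adiabatic: W = P₁V₁(1 − (V₁/V₂)^(γ−1))/(γ−1) → W_a/(P₁V₁) = -2.034.
Path (b) isothermal: W = P₁V₁ ln(V₂/V₁) → W_b/(P₁V₁) = -1.488.
W_a / W_b = -2.034 / -1.488 = 1.367.

W_a / W_b ≈ 1.37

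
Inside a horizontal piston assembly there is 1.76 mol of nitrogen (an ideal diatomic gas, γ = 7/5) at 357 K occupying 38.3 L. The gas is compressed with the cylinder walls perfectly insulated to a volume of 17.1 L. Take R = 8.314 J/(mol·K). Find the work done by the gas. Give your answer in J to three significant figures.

Adiabatic: TV^(γ−1) = const with γ = 7/5.
T₂ = T₁ (V₁/V₂)^(γ−1) = 357 × (38.3/17.1)^0.4 = 357 × 1.381 = 492.9 K.
W_by = nCᵥ(T₁ − T₂) = (1.76)(20.79)(357 − 492.9) = -4971 J.

W ≈ -4970 J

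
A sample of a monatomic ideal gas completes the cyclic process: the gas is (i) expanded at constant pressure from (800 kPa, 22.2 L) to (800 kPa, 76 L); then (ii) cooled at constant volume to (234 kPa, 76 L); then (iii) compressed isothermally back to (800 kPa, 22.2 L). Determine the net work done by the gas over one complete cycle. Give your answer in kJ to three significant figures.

Leg (i): W = PΔV = (800)(76 − 22.2) = 43040 J.
Leg (ii): W = 0.
Leg (iii): W = PᵢVᵢ ln(V_f/Vᵢ) = (17784) ln(22.2/76) = -21886 J.
W_net = 43040 − 21886 = 21154 J.

W_net ≈ 21.2 kJ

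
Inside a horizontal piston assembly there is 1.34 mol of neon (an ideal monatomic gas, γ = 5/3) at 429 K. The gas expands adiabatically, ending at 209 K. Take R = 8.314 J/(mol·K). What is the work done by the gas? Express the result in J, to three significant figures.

W ≈ 3680 J

Adiabatic ⇒ Q = 0, so W_by = −ΔU = nCᵥ(T₁ − T₂).
Cᵥ = 3R/2 = 12.47 J/(mol·K).
W = (1.34)(12.47)(429 − 209) = 3676 J.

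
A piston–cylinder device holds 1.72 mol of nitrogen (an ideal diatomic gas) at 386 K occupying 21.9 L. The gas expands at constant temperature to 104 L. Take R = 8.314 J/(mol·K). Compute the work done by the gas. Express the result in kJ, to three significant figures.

Isothermal: W = nRT ln(V₂/V₁).
W = (1.72)(8.314)(386) × ln(104/21.9)
  = 5520 × 1.558
W_by_gas = 8599 J.

W ≈ 8.60 kJ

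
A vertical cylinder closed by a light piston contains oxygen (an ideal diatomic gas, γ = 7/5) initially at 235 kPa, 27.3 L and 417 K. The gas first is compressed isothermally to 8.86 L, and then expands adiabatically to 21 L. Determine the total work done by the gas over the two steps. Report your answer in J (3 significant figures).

Step 1 (isothermal): W = P₁V₁ ln(V₂/V₁) = (6416) ln(8.86/27.3) = -7220 J.
After step 1: P = 724.1 kPa, V = 8.86 L, T = 417 K.
Step 2 (adiabatic): W = (P₁V₁ − P₂V₂)/(γ−1) = (6416 − 4543)/0.4 = 4682 J.
W_total = -7220 + 4682 = -2538 J.

W_total ≈ -2540 J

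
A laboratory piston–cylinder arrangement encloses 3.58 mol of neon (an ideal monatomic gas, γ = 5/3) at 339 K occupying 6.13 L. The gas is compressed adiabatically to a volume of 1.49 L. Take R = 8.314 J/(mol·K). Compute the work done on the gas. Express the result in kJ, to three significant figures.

Adiabatic: TV^(γ−1) = const with γ = 5/3.
T₂ = T₁ (V₁/V₂)^(γ−1) = 339 × (6.13/1.49)^0.667 = 339 × 2.568 = 870.4 K.
W_by = nCᵥ(T₁ − T₂) = (3.58)(12.47)(339 − 870.4) = -23725 J.
Work on gas = −W_by = 23725 J.

W ≈ 23.7 kJ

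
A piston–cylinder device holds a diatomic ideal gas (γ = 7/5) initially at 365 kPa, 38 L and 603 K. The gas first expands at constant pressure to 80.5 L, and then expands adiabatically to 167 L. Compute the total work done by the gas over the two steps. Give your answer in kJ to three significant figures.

W_total ≈ 34.1 kJ

Step 1 (isobaric): W = PΔV = (365 kPa)(80.5 − 38 L) = 15512 J.
After step 1: P = 365 kPa, V = 80.5 L, T = 1277 K.
Step 2 (adiabatic): W = (P₁V₁ − P₂V₂)/(γ−1) = (29382 − 21944)/0.4 = 18596 J.
W_total = 15512 + 18596 = 34108 J.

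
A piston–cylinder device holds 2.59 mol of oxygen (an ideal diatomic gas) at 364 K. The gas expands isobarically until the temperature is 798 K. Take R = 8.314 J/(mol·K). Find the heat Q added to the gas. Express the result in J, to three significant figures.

Isobaric: W = nRΔT = (2.59)(8.314)(434) = 9345 J.
ΔU = nCᵥΔT with Cᵥ = 5R/2: ΔU = (2.59)(20.79)(434) = 23364 J.
Q = ΔU + W = 23364 + 9345 = 32709 J.

Q ≈ 32700 J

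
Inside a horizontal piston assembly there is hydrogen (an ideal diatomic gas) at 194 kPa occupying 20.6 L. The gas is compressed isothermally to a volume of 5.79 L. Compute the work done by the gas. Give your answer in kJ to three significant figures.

W ≈ -5.07 kJ

Isothermal: W = nRT ln(V₂/V₁) = P₁V₁ ln(V₂/V₁).
P₁V₁ = (194 kPa)(20.6 L) = 3996 J.
W = 3996 × ln(5.79/20.6) = 3996 × -1.269
W_by_gas = -5072 J.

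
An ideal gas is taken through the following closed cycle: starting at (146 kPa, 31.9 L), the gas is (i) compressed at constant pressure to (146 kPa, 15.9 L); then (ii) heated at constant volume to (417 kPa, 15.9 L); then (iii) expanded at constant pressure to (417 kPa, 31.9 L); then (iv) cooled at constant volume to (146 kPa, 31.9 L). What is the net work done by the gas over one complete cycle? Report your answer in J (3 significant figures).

W_net ≈ 4340 J

Constant-volume legs do no work.
W(i) = (146)(15.9 − 31.9) = -2336 J; W(iii) = (417)(31.9 − 15.9) = 6672 J.
W_net = -2336 + 6672 = 4336 J (the clockwise enclosed area).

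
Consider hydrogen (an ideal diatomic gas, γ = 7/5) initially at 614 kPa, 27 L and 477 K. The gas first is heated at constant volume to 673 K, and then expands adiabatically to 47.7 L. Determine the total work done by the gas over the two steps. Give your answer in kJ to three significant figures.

W_total ≈ 11.9 kJ

Step 1 (isochoric): W = 0 (constant volume).
After step 1: P = 866.3 kPa (V unchanged).
Step 2 (adiabatic): W = (P₁V₁ − P₂V₂)/(γ−1) = (23390 − 18628)/0.4 = 11905 J.
W_total = 0 + 11905 = 11905 J.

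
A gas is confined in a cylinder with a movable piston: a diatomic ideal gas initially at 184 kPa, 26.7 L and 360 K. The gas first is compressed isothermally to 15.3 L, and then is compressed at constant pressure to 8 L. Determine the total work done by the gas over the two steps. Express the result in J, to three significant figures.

Step 1 (isothermal): W = P₁V₁ ln(V₂/V₁) = (4913) ln(15.3/26.7) = -2735 J.
After step 1: P = 321.1 kPa, V = 15.3 L, T = 360 K.
Step 2 (isobaric): W = PΔV = (321.1 kPa)(8 − 15.3 L) = -2344 J.
W_total = -2735 − 2344 = -5080 J.

W_total ≈ -5080 J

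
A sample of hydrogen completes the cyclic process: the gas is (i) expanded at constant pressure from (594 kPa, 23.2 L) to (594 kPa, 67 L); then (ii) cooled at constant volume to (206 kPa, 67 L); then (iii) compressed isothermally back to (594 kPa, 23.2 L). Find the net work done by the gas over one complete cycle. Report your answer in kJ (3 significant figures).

W_net ≈ 11.4 kJ

Leg (i): W = PΔV = (594)(67 − 23.2) = 26017 J.
Leg (ii): W = 0.
Leg (iii): W = PᵢVᵢ ln(V_f/Vᵢ) = (13802) ln(23.2/67) = -14638 J.
W_net = 26017 − 14638 = 11380 J.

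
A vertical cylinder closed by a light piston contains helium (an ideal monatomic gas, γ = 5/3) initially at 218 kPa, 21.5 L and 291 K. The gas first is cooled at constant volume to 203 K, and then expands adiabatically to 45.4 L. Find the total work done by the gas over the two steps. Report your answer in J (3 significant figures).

W_total ≈ 1920 J

Step 1 (isochoric): W = 0 (constant volume).
After step 1: P = 152.1 kPa (V unchanged).
Step 2 (adiabatic): W = (P₁V₁ − P₂V₂)/(γ−1) = (3270 − 1986)/0.667 = 1925 J.
W_total = 0 + 1925 = 1925 J.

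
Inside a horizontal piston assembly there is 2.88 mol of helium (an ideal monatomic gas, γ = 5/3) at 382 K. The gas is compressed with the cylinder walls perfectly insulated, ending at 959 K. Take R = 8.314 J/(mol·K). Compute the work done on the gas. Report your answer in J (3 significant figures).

W ≈ 20700 J

Adiabatic ⇒ Q = 0, so W_by = −ΔU = nCᵥ(T₁ − T₂).
Cᵥ = 3R/2 = 12.47 J/(mol·K).
W = (2.88)(12.47)(382 − 959) = -20724 J.
Work on gas = −W_by = 20724 J.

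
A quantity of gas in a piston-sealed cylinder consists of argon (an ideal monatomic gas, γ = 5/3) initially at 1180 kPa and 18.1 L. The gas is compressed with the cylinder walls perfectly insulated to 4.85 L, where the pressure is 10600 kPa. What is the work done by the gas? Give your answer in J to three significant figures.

Adiabatic: W = (P₁V₁ − P₂V₂)/(γ − 1) with γ = 5/3.
P₁V₁ = 21358 J, P₂V₂ = 51410 J.
W = (21358 − 51410) / 0.6667 = -45078 J.

W ≈ -45100 J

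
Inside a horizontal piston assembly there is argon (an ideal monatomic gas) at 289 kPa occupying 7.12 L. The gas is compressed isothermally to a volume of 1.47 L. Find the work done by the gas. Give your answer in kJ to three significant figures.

Isothermal: W = nRT ln(V₂/V₁) = P₁V₁ ln(V₂/V₁).
P₁V₁ = (289 kPa)(7.12 L) = 2058 J.
W = 2058 × ln(1.47/7.12) = 2058 × -1.578
W_by_gas = -3246 J.

W ≈ -3.25 kJ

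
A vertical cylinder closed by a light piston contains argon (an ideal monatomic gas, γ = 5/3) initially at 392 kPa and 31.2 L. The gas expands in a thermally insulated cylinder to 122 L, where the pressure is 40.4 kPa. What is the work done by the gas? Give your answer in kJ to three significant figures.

Adiabatic: W = (P₁V₁ − P₂V₂)/(γ − 1) with γ = 5/3.
P₁V₁ = 12230 J, P₂V₂ = 4929 J.
W = (12230 − 4929) / 0.6667 = 10952 J.

W ≈ 11.0 kJ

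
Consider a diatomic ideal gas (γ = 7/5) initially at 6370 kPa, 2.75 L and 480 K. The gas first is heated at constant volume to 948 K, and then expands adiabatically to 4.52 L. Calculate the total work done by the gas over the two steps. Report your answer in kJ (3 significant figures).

W_total ≈ 15.6 kJ

Step 1 (isochoric): W = 0 (constant volume).
After step 1: P = 12581 kPa (V unchanged).
Step 2 (adiabatic): W = (P₁V₁ − P₂V₂)/(γ−1) = (34597 − 28361)/0.4 = 15591 J.
W_total = 0 + 15591 = 15591 J.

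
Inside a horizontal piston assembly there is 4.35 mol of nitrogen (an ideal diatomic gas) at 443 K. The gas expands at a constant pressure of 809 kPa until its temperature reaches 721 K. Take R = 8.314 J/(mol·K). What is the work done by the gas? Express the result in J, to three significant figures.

Isobaric: W = P ΔV = nR ΔT.
W = (4.35)(8.314)(721 − 443) = 10054 J.

W ≈ 10100 J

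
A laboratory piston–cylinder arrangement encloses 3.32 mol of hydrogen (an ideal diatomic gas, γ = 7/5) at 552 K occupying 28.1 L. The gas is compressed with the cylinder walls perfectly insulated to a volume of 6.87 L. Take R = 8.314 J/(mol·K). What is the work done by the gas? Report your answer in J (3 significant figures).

Adiabatic: TV^(γ−1) = const with γ = 7/5.
T₂ = T₁ (V₁/V₂)^(γ−1) = 552 × (28.1/6.87)^0.4 = 552 × 1.757 = 969.7 K.
W_by = nCᵥ(T₁ − T₂) = (3.32)(20.79)(552 − 969.7) = -28824 J.

W ≈ -28800 J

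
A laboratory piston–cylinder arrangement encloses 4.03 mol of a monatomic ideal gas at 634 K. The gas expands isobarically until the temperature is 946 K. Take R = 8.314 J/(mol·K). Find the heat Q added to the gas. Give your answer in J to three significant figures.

Isobaric: W = nRΔT = (4.03)(8.314)(312) = 10454 J.
ΔU = nCᵥΔT with Cᵥ = 3R/2: ΔU = (4.03)(12.47)(312) = 15681 J.
Q = ΔU + W = 15681 + 10454 = 26134 J.

Q ≈ 26100 J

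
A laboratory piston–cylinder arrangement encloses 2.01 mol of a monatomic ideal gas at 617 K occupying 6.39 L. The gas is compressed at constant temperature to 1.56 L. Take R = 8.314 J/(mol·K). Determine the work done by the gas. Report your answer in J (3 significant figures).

Isothermal: W = nRT ln(V₂/V₁).
W = (2.01)(8.314)(617) × ln(1.56/6.39)
  = 10311 × -1.41
W_by_gas = -14539 J.

W ≈ -14500 J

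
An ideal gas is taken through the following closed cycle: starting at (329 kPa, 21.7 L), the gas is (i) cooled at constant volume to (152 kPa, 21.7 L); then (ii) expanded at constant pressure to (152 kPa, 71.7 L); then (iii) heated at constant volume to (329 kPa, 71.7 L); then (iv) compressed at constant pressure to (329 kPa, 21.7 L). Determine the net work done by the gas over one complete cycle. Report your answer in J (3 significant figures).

W_net ≈ -8850 J

Constant-volume legs do no work.
W(ii) = (152)(71.7 − 21.7) = 7600 J; W(iv) = (329)(21.7 − 71.7) = -16450 J.
W_net = 7600 − 16450 = -8850 J (the counter-clockwise enclosed area).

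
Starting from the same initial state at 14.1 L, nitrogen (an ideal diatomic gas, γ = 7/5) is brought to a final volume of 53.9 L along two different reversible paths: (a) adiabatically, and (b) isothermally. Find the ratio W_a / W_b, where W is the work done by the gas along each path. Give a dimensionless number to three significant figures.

Path (a) adiabatic: W = P₁V₁(1 − (V₁/V₂)^(γ−1))/(γ−1) → W_a/(P₁V₁) = 1.038.
Path (b) isothermal: W = P₁V₁ ln(V₂/V₁) → W_b/(P₁V₁) = 1.341.
W_a / W_b = 1.038 / 1.341 = 0.774.

W_a / W_b ≈ 0.774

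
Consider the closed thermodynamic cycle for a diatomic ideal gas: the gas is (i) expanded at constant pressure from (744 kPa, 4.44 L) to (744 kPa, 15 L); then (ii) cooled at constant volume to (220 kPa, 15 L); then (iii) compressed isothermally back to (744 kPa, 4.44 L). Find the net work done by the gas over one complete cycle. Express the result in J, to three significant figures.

W_net ≈ 3840 J

Leg (i): W = PΔV = (744)(15 − 4.44) = 7857 J.
Leg (ii): W = 0.
Leg (iii): W = PᵢVᵢ ln(V_f/Vᵢ) = (3300) ln(4.44/15) = -4017 J.
W_net = 7857 − 4017 = 3839 J.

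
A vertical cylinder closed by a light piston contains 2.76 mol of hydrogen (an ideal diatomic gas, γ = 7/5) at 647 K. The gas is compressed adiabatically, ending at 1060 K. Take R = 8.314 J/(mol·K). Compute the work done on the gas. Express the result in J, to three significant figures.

W ≈ 23700 J

Adiabatic ⇒ Q = 0, so W_by = −ΔU = nCᵥ(T₁ − T₂).
Cᵥ = 5R/2 = 20.79 J/(mol·K).
W = (2.76)(20.79)(647 − 1060) = -23692 J.
Work on gas = −W_by = 23692 J.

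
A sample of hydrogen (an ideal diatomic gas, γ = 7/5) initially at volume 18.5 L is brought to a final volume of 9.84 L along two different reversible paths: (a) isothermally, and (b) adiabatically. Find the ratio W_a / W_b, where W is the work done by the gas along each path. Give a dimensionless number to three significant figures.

Path (a) isothermal: W = P₁V₁ ln(V₂/V₁) → W_a/(P₁V₁) = -0.6313.
Path (b) adiabatic: W = P₁V₁(1 − (V₁/V₂)^(γ−1))/(γ−1) → W_b/(P₁V₁) = -0.7182.
W_a / W_b = -0.6313 / -0.7182 = 0.879.

W_a / W_b ≈ 0.879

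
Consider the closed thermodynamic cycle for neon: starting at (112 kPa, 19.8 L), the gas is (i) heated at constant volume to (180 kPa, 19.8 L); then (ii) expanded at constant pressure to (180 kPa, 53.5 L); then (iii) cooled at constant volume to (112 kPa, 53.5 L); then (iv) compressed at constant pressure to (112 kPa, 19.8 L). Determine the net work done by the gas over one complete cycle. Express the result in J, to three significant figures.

Constant-volume legs do no work.
W(ii) = (180)(53.5 − 19.8) = 6066 J; W(iv) = (112)(19.8 − 53.5) = -3774 J.
W_net = 6066 − 3774 = 2292 J (the clockwise enclosed area).

W_net ≈ 2290 J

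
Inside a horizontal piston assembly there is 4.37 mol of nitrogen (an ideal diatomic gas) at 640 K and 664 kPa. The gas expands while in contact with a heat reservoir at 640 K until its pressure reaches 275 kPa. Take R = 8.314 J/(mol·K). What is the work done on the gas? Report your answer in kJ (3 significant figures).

Isothermal process: W = nRT ln(V₂/V₁) = nRT ln(P₁/P₂).
W = (4.37)(8.314)(640) × ln(664/275)
  = 23253 × ln(2.415) = 23253 × 0.8815
W_by_gas = 20497 J; work on gas = −W_by = -20497 J.

W ≈ -20.5 kJ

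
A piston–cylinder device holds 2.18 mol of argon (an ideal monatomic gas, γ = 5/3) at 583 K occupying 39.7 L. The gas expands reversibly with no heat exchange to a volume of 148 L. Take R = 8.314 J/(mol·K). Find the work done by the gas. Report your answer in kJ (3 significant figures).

W ≈ 9.26 kJ

Adiabatic: TV^(γ−1) = const with γ = 5/3.
T₂ = T₁ (V₁/V₂)^(γ−1) = 583 × (39.7/148)^0.667 = 583 × 0.4159 = 242.5 K.
W_by = nCᵥ(T₁ − T₂) = (2.18)(12.47)(583 − 242.5) = 9257 J.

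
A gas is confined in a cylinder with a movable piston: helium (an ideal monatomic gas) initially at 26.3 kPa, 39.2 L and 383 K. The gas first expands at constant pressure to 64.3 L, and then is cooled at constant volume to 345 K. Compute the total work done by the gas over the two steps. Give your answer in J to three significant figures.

W_total ≈ 660 J

Step 1 (isobaric): W = PΔV = (26.3 kPa)(64.3 − 39.2 L) = 660.1 J.
Step 2 (isochoric): W = 0 (constant volume).
W_total = 660.1 + 0 = 660.1 J.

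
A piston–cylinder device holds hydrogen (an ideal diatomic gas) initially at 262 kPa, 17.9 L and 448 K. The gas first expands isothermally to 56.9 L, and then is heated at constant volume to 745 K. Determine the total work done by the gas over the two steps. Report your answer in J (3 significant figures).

Step 1 (isothermal): W = P₁V₁ ln(V₂/V₁) = (4690) ln(56.9/17.9) = 5424 J.
Step 2 (isochoric): W = 0 (constant volume).
W_total = 5424 + 0 = 5424 J.

W_total ≈ 5420 J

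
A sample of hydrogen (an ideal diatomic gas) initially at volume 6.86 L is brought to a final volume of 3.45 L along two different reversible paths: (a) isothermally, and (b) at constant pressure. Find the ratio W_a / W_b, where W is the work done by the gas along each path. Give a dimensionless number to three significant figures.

Path (a) isothermal: W = P₁V₁ ln(V₂/V₁) → W_a/(P₁V₁) = -0.6873.
Path (b) isobaric: W = P₁(V₂ − V₁) → W_b/(P₁V₁) = -0.4971.
W_a / W_b = -0.6873 / -0.4971 = 1.383.

W_a / W_b ≈ 1.38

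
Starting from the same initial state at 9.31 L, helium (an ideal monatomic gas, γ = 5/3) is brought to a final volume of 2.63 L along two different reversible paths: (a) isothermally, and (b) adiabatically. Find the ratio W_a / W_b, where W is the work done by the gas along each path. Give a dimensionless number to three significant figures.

W_a / W_b ≈ 0.637

Path (a) isothermal: W = P₁V₁ ln(V₂/V₁) → W_a/(P₁V₁) = -1.264.
Path (b) adiabatic: W = P₁V₁(1 − (V₁/V₂)^(γ−1))/(γ−1) → W_b/(P₁V₁) = -1.984.
W_a / W_b = -1.264 / -1.984 = 0.6371.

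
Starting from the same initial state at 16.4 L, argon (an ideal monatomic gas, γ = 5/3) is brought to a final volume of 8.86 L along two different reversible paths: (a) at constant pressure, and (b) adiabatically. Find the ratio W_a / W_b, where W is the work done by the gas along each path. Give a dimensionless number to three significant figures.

W_a / W_b ≈ 0.604

Path (a) isobaric: W = P₁(V₂ − V₁) → W_a/(P₁V₁) = -0.4598.
Path (b) adiabatic: W = P₁V₁(1 − (V₁/V₂)^(γ−1))/(γ−1) → W_b/(P₁V₁) = -0.7613.
W_a / W_b = -0.4598 / -0.7613 = 0.6039.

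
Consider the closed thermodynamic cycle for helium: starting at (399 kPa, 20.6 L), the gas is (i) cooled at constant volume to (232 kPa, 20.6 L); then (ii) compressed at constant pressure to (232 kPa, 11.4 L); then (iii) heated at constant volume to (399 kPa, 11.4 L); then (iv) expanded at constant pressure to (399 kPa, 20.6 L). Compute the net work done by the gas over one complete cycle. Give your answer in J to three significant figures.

W_net ≈ 1540 J

Constant-volume legs do no work.
W(ii) = (232)(11.4 − 20.6) = -2134 J; W(iv) = (399)(20.6 − 11.4) = 3671 J.
W_net = -2134 + 3671 = 1536 J (the clockwise enclosed area).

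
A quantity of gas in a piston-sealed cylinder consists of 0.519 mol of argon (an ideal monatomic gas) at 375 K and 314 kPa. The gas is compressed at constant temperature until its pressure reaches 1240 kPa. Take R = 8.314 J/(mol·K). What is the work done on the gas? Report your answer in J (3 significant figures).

Isothermal process: W = nRT ln(V₂/V₁) = nRT ln(P₁/P₂).
W = (0.519)(8.314)(375) × ln(314/1240)
  = 1618 × ln(0.2532) = 1618 × -1.373
W_by_gas = -2222 J; work on gas = −W_by = 2222 J.

W ≈ 2220 J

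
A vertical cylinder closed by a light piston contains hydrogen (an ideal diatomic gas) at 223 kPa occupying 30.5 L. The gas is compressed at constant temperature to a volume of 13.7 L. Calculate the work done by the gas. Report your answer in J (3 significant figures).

Isothermal: W = nRT ln(V₂/V₁) = P₁V₁ ln(V₂/V₁).
P₁V₁ = (223 kPa)(30.5 L) = 6802 J.
W = 6802 × ln(13.7/30.5) = 6802 × -0.8003
W_by_gas = -5443 J.

W ≈ -5440 J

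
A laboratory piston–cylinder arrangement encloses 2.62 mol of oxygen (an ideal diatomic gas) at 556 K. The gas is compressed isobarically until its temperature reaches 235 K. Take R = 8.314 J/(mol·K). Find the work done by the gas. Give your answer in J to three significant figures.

W ≈ -6990 J

Isobaric: W = P ΔV = nR ΔT.
W = (2.62)(8.314)(235 − 556) = -6992 J.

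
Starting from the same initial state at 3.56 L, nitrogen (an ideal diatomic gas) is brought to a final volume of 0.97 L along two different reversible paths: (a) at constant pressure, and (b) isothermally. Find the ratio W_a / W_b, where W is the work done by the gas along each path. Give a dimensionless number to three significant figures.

W_a / W_b ≈ 0.560

Path (a) isobaric: W = P₁(V₂ − V₁) → W_a/(P₁V₁) = -0.7275.
Path (b) isothermal: W = P₁V₁ ln(V₂/V₁) → W_b/(P₁V₁) = -1.3.
W_a / W_b = -0.7275 / -1.3 = 0.5595.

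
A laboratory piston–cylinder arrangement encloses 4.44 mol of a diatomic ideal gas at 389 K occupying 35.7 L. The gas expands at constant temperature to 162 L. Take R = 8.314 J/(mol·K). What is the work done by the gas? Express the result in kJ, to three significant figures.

Isothermal: W = nRT ln(V₂/V₁).
W = (4.44)(8.314)(389) × ln(162/35.7)
  = 14360 × 1.512
W_by_gas = 21718 J.

W ≈ 21.7 kJ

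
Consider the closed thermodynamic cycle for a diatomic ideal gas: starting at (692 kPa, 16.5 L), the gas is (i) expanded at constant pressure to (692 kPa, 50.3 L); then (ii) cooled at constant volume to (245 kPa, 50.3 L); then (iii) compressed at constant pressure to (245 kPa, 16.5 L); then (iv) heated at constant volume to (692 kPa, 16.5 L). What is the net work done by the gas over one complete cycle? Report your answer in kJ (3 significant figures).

Constant-volume legs do no work.
W(i) = (692)(50.3 − 16.5) = 23390 J; W(iii) = (245)(16.5 − 50.3) = -8281 J.
W_net = 23390 − 8281 = 15109 J (the clockwise enclosed area).

W_net ≈ 15.1 kJ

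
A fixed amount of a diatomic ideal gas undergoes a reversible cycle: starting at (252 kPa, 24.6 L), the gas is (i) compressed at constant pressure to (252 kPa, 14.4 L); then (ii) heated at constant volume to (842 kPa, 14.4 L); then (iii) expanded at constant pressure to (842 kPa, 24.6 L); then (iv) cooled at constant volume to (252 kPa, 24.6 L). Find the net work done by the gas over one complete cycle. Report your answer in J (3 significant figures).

W_net ≈ 6020 J

Constant-volume legs do no work.
W(i) = (252)(14.4 − 24.6) = -2570 J; W(iii) = (842)(24.6 − 14.4) = 8588 J.
W_net = -2570 + 8588 = 6018 J (the clockwise enclosed area).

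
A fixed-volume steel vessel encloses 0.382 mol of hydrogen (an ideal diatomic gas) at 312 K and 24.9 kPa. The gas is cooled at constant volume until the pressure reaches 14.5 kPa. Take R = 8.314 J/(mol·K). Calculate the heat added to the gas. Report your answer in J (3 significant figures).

Constant volume ⇒ W = 0, so Q = ΔU = nCᵥΔT with Cᵥ = 5R/2 = 20.79 J/(mol·K).
At constant V, T₂/T₁ = P₂/P₁ ⇒ ΔT = T₁(P₂/P₁ − 1) = 312·(14.5/24.9 − 1) = -130.3 K.
ΔU = (0.382)(20.79)(-130.3) = -1035 J.

Q ≈ -1030 J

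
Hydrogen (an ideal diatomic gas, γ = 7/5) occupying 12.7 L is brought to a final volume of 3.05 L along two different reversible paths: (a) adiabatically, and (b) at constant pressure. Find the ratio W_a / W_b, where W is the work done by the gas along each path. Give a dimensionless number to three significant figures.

W_a / W_b ≈ 2.53

Path (a) adiabatic: W = P₁V₁(1 − (V₁/V₂)^(γ−1))/(γ−1) → W_a/(P₁V₁) = -1.923.
Path (b) isobaric: W = P₁(V₂ − V₁) → W_b/(P₁V₁) = -0.7598.
W_a / W_b = -1.923 / -0.7598 = 2.531.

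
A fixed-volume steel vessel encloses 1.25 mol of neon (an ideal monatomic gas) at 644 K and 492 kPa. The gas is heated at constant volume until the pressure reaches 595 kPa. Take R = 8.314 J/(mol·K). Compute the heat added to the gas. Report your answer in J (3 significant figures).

Q ≈ 2100 J

Constant volume ⇒ W = 0, so Q = ΔU = nCᵥΔT with Cᵥ = 3R/2 = 12.47 J/(mol·K).
At constant V, T₂/T₁ = P₂/P₁ ⇒ ΔT = T₁(P₂/P₁ − 1) = 644·(595/492 − 1) = 134.8 K.
ΔU = (1.25)(12.47)(134.8) = 2102 J.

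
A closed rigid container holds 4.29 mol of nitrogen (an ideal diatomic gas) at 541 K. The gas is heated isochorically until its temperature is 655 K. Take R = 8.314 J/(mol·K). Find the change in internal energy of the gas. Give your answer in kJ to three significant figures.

Constant volume ⇒ W = 0, so Q = ΔU = nCᵥΔT with Cᵥ = 5R/2 = 20.79 J/(mol·K).
ΔU = (4.29)(20.79)(655 − 541) = 10165 J.

ΔU ≈ 10.2 kJ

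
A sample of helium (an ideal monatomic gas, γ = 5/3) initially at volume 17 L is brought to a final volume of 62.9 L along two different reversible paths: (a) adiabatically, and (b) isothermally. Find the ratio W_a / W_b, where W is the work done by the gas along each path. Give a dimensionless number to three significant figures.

Path (a) adiabatic: W = P₁V₁(1 − (V₁/V₂)^(γ−1))/(γ−1) → W_a/(P₁V₁) = 0.873.
Path (b) isothermal: W = P₁V₁ ln(V₂/V₁) → W_b/(P₁V₁) = 1.308.
W_a / W_b = 0.873 / 1.308 = 0.6672.

W_a / W_b ≈ 0.667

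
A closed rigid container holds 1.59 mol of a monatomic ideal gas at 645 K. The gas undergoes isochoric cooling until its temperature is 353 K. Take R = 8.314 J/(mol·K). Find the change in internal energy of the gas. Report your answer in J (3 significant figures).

ΔU ≈ -5790 J

Constant volume ⇒ W = 0, so Q = ΔU = nCᵥΔT with Cᵥ = 3R/2 = 12.47 J/(mol·K).
ΔU = (1.59)(12.47)(353 − 645) = -5790 J.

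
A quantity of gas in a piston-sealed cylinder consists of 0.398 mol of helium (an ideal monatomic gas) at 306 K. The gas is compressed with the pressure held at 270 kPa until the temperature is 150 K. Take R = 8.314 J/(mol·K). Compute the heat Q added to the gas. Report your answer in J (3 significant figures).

Q ≈ -1290 J

Isobaric: W = nRΔT = (0.398)(8.314)(-156) = -516.2 J.
ΔU = nCᵥΔT with Cᵥ = 3R/2: ΔU = (0.398)(12.47)(-156) = -774.3 J.
Q = ΔU + W = -774.3 − 516.2 = -1290 J.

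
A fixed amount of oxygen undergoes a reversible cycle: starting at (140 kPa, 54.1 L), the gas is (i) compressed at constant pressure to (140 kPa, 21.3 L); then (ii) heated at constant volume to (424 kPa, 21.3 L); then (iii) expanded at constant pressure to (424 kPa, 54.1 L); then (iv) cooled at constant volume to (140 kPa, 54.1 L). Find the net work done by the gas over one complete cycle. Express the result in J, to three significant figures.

Constant-volume legs do no work.
W(i) = (140)(21.3 − 54.1) = -4592 J; W(iii) = (424)(54.1 − 21.3) = 13907 J.
W_net = -4592 + 13907 = 9315 J (the clockwise enclosed area).

W_net ≈ 9320 J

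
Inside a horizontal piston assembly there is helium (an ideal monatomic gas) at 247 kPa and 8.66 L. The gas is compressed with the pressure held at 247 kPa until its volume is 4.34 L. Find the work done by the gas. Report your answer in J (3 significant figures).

W ≈ -1070 J

Isobaric: W = P ΔV.
W = (247 kPa)(4.34 − 8.66 L) = (247)(-4.32) = -1067 J.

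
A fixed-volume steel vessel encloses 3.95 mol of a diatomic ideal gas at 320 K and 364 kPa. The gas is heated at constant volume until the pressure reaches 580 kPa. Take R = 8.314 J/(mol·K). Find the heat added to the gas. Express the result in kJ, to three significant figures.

Q ≈ 15.6 kJ

Constant volume ⇒ W = 0, so Q = ΔU = nCᵥΔT with Cᵥ = 5R/2 = 20.79 J/(mol·K).
At constant V, T₂/T₁ = P₂/P₁ ⇒ ΔT = T₁(P₂/P₁ − 1) = 320·(580/364 − 1) = 189.9 K.
ΔU = (3.95)(20.79)(189.9) = 15590 J.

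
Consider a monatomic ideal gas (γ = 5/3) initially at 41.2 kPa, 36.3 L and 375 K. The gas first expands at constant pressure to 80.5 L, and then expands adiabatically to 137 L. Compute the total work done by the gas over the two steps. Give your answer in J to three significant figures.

Step 1 (isobaric): W = PΔV = (41.2 kPa)(80.5 − 36.3 L) = 1821 J.
After step 1: P = 41.2 kPa, V = 80.5 L, T = 831.6 K.
Step 2 (adiabatic): W = (P₁V₁ − P₂V₂)/(γ−1) = (3317 − 2327)/0.667 = 1485 J.
W_total = 1821 + 1485 = 3306 J.

W_total ≈ 3310 J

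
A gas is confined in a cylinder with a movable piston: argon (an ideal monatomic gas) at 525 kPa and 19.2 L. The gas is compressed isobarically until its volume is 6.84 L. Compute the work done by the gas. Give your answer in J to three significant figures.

Isobaric: W = P ΔV.
W = (525 kPa)(6.84 − 19.2 L) = (525)(-12.36) = -6489 J.

W ≈ -6490 J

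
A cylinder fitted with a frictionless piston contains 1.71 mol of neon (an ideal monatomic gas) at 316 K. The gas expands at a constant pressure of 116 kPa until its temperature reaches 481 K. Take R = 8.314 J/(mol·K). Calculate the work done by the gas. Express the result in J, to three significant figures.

W ≈ 2350 J

Isobaric: W = P ΔV = nR ΔT.
W = (1.71)(8.314)(481 − 316) = 2346 J.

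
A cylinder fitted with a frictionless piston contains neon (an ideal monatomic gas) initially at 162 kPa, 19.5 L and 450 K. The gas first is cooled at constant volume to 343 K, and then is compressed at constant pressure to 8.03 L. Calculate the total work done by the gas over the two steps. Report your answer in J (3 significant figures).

W_total ≈ -1420 J

Step 1 (isochoric): W = 0 (constant volume).
After step 1: P = 123.5 kPa (V unchanged).
Step 2 (isobaric): W = PΔV = (123.5 kPa)(8.03 − 19.5 L) = -1416 J.
W_total = 0 − 1416 = -1416 J.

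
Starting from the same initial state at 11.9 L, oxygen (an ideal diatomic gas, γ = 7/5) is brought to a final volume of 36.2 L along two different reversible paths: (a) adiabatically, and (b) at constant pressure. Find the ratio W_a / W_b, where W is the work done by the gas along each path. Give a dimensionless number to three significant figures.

Path (a) adiabatic: W = P₁V₁(1 − (V₁/V₂)^(γ−1))/(γ−1) → W_a/(P₁V₁) = 0.898.
Path (b) isobaric: W = P₁(V₂ − V₁) → W_b/(P₁V₁) = 2.042.
W_a / W_b = 0.898 / 2.042 = 0.4397.

W_a / W_b ≈ 0.440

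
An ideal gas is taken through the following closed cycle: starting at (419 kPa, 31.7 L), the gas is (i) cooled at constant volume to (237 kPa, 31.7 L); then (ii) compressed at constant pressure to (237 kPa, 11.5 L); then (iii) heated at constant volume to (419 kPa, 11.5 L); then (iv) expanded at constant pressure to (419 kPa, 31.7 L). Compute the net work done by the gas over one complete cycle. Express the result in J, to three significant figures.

W_net ≈ 3680 J

Constant-volume legs do no work.
W(ii) = (237)(11.5 − 31.7) = -4787 J; W(iv) = (419)(31.7 − 11.5) = 8464 J.
W_net = -4787 + 8464 = 3676 J (the clockwise enclosed area).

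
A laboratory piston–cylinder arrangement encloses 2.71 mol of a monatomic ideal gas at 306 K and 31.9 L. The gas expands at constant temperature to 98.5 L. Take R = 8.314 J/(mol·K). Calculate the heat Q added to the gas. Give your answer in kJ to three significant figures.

Q ≈ 7.77 kJ

Isothermal ⇒ ΔU = 0, so Q = W = nRT ln(V₂/V₁).
Q = (2.71)(8.314)(306) ln(98.5/31.9) = 6894 × 1.127 = 7773 J.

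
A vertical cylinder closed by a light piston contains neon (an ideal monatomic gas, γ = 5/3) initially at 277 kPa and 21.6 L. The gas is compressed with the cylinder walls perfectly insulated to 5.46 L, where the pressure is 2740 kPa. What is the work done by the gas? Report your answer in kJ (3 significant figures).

Adiabatic: W = (P₁V₁ − P₂V₂)/(γ − 1) with γ = 5/3.
P₁V₁ = 5983 J, P₂V₂ = 14960 J.
W = (5983 − 14960) / 0.6667 = -13466 J.

W ≈ -13.5 kJ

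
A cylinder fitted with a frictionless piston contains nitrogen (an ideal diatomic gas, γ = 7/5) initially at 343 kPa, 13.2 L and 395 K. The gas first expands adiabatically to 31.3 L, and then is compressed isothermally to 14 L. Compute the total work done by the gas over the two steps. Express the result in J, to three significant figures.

W_total ≈ 727 J

Step 1 (adiabatic): W = (P₁V₁ − P₂V₂)/(γ−1) = (4528 − 3205)/0.4 = 3306 J.
After step 1: P = 102.4 kPa, V = 31.3 L, T = 279.6 K.
Step 2 (isothermal): W = P₁V₁ ln(V₂/V₁) = (3205) ln(14/31.3) = -2579 J.
W_total = 3306 − 2579 = 726.6 J.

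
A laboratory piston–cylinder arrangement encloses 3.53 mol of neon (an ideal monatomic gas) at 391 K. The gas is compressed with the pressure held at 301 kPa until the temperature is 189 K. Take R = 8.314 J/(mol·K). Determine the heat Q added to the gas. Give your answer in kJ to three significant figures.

Q ≈ -14.8 kJ

Isobaric: W = nRΔT = (3.53)(8.314)(-202) = -5928 J.
ΔU = nCᵥΔT with Cᵥ = 3R/2: ΔU = (3.53)(12.47)(-202) = -8893 J.
Q = ΔU + W = -8893 − 5928 = -14821 J.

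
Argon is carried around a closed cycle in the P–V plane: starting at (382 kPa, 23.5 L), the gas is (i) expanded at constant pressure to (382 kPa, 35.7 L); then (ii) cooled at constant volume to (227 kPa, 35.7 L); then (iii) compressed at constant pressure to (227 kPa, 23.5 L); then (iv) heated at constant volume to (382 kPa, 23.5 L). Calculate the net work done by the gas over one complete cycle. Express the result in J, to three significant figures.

W_net ≈ 1890 J

Constant-volume legs do no work.
W(i) = (382)(35.7 − 23.5) = 4660 J; W(iii) = (227)(23.5 − 35.7) = -2769 J.
W_net = 4660 − 2769 = 1891 J (the clockwise enclosed area).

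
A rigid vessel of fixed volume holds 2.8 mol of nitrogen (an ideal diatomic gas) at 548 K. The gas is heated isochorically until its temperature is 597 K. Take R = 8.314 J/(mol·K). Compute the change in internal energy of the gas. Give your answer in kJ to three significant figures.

Constant volume ⇒ W = 0, so Q = ΔU = nCᵥΔT with Cᵥ = 5R/2 = 20.79 J/(mol·K).
ΔU = (2.8)(20.79)(597 − 548) = 2852 J.

ΔU ≈ 2.85 kJ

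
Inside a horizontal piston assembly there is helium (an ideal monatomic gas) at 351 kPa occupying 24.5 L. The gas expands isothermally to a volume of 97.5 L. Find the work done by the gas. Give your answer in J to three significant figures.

Isothermal: W = nRT ln(V₂/V₁) = P₁V₁ ln(V₂/V₁).
P₁V₁ = (351 kPa)(24.5 L) = 8600 J.
W = 8600 × ln(97.5/24.5) = 8600 × 1.381
W_by_gas = 11877 J.

W ≈ 11900 J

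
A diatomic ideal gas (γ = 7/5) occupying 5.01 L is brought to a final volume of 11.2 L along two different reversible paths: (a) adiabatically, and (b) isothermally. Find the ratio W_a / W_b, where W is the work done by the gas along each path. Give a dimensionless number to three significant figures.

W_a / W_b ≈ 0.855

Path (a) adiabatic: W = P₁V₁(1 − (V₁/V₂)^(γ−1))/(γ−1) → W_a/(P₁V₁) = 0.6879.
Path (b) isothermal: W = P₁V₁ ln(V₂/V₁) → W_b/(P₁V₁) = 0.8045.
W_a / W_b = 0.6879 / 0.8045 = 0.8551.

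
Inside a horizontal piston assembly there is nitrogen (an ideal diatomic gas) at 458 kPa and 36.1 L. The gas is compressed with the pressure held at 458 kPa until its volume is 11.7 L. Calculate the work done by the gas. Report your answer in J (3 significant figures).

W ≈ -11200 J

Isobaric: W = P ΔV.
W = (458 kPa)(11.7 − 36.1 L) = (458)(-24.4) = -11175 J.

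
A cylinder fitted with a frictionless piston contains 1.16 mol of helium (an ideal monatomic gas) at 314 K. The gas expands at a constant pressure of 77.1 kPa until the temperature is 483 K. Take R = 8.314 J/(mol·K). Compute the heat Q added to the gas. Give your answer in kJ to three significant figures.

Q ≈ 4.07 kJ

Isobaric: W = nRΔT = (1.16)(8.314)(169) = 1630 J.
ΔU = nCᵥΔT with Cᵥ = 3R/2: ΔU = (1.16)(12.47)(169) = 2445 J.
Q = ΔU + W = 2445 + 1630 = 4075 J.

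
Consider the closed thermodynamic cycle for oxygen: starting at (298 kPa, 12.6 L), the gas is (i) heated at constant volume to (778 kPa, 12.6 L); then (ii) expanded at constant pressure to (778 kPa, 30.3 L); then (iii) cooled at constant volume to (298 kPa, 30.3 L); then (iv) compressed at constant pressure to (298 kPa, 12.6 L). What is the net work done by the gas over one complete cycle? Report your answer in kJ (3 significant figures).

Constant-volume legs do no work.
W(ii) = (778)(30.3 − 12.6) = 13771 J; W(iv) = (298)(12.6 − 30.3) = -5275 J.
W_net = 13771 − 5275 = 8496 J (the clockwise enclosed area).

W_net ≈ 8.50 kJ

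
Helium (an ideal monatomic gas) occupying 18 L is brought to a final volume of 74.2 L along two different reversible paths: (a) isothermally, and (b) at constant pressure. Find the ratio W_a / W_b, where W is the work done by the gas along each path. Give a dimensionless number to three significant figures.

W_a / W_b ≈ 0.454

Path (a) isothermal: W = P₁V₁ ln(V₂/V₁) → W_a/(P₁V₁) = 1.416.
Path (b) isobaric: W = P₁(V₂ − V₁) → W_b/(P₁V₁) = 3.122.
W_a / W_b = 1.416 / 3.122 = 0.4536.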